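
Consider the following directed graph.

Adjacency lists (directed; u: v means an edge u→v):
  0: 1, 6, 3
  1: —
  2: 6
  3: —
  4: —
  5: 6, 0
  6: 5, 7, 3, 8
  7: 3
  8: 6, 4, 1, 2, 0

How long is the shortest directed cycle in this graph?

2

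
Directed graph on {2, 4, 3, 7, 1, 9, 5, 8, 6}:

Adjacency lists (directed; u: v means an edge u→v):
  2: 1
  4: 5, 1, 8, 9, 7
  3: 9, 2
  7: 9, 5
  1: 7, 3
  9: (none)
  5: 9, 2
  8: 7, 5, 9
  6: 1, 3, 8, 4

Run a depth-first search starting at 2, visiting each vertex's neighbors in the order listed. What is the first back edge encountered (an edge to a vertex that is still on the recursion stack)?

5→2

DFS from 2 (visiting each vertex's neighbors in the order listed); mark gray on enter, black on exit:
2 gray
  1 gray
    7 gray
      9 gray
      9 black
      5 gray
        5→9: 9 black — skip
        5→2: 2 is gray → back edge
First back edge: 5 → 2.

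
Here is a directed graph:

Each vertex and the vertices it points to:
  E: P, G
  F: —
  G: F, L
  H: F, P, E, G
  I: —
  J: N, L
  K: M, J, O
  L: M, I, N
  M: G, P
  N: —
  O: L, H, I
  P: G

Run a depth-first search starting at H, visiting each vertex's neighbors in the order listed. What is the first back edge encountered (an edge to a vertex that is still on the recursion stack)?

DFS from H (visiting each vertex's neighbors in the order listed); mark gray on enter, black on exit:
H gray
  F gray
  F black
  P gray
    G gray
      G→F: F black — skip
      L gray
        M gray
          M→G: G is gray → back edge
First back edge: M → G.

M->G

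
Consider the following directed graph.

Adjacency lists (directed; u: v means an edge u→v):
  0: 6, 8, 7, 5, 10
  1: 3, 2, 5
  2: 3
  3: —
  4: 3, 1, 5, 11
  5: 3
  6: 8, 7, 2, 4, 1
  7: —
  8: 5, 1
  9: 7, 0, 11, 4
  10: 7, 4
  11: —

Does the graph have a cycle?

No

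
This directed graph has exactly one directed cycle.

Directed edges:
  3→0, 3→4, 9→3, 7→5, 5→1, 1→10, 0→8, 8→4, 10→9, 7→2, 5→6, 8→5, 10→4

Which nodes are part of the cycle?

0, 1, 3, 5, 8, 9, 10

DFS with gray/black marking from 5:
5 gray
  1 gray
    10 gray
      9 gray
        3 gray
          4 gray
          4 black
          0 gray
            8 gray
              8→5: 5 is gray → back edge
Back edge closes the cycle 5 → 1 → 10 → 9 → 3 → 0 → 8 → 5; its vertices are {0, 1, 3, 5, 8, 9, 10}.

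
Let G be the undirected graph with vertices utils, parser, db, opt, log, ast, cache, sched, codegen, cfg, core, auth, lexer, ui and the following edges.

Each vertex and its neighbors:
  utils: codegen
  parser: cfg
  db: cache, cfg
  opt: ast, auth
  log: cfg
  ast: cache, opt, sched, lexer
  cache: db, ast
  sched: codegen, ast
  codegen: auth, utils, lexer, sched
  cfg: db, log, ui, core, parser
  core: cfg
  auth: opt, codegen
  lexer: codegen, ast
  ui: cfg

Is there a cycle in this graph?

DFS, tracking each vertex's parent; an edge to a visited non-parent vertex closes a cycle.
Start from codegen:
visit codegen (parent –)
  visit auth (parent codegen)
    visit opt (parent auth)
      visit ast (parent opt)
        visit cache (parent ast)
          visit db (parent cache)
            db–cache: parent, skip
            visit cfg (parent db)
              cfg–db: parent, skip
              visit log (parent cfg)
                log–cfg: parent, skip
              visit ui (parent cfg)
                ui–cfg: parent, skip
              visit core (parent cfg)
                core–cfg: parent, skip
              visit parser (parent cfg)
                parser–cfg: parent, skip
          cache–ast: parent, skip
        ast–opt: parent, skip
        visit sched (parent ast)
          sched–codegen: codegen visited and ≠ parent → cycle
Cycle: codegen – auth – opt – ast – sched – codegen.

Yes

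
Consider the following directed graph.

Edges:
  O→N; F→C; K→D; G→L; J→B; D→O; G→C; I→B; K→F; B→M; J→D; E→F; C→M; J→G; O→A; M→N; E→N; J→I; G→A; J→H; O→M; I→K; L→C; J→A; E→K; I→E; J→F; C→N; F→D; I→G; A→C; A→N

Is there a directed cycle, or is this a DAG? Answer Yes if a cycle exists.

DFS with white/gray/black marking, starting from I:
I gray
  G gray
    L gray
      C gray
        N gray
        N black
        M gray
          M→N: N black — skip
        M black
      C black
    L black
    A gray
      A→C: C black — skip
      A→N: N black — skip
    A black
    G→C: C black — skip
  G black
  E gray
    E→N: N black — skip
    K gray
      F gray
        F→C: C black — skip
        D gray
          O gray
            O→N: N black — skip
            O→M: M black — skip
            O→A: A black — skip
          O black
        D black
      F black
      K→D: D black — skip
    K black
    E→F: F black — skip
  E black
  I→K: K black — skip
  B gray
    B→M: M black — skip
  B black
I black
H gray
H black
J gray
  J→H: H black — skip
  J→D: D black — skip
  J→A: A black — skip
  J→B: B black — skip
  J→I: I black — skip
  J→F: F black — skip
  J→G: G black — skip
J black
Every edge goes to a white or black vertex — no back edge, so the graph is acyclic.

No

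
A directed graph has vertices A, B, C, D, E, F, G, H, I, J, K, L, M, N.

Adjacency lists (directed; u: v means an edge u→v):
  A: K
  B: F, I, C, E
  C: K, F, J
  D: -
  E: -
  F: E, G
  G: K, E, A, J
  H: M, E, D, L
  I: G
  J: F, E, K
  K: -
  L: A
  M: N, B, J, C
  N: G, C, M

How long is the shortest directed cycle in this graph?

2

For each vertex v, BFS finds the shortest path from v back to v.
The shortest such closed walk is M → N → M, length 2.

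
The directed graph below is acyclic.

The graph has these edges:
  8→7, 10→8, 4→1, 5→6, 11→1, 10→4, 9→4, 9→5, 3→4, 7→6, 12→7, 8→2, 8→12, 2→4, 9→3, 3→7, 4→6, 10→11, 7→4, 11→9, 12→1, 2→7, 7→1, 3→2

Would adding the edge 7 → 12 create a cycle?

Yes

Adding 7→12 creates a cycle iff 12 can already reach 7.
Path from 12: 12 → 7.
So 12 → … → 7 → 12 is a cycle.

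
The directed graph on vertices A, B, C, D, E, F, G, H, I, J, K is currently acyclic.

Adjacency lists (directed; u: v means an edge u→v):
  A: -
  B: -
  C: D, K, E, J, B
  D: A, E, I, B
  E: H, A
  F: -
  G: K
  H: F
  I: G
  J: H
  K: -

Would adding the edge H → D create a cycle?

Yes

Adding H→D creates a cycle iff D can already reach H.
Path from D: D → E → H.
So D → … → H → D is a cycle.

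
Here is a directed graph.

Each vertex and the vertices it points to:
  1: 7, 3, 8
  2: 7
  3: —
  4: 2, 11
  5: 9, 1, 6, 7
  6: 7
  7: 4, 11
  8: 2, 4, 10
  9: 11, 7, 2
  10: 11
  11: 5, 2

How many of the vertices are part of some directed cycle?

A vertex is on a directed cycle iff it belongs to a strongly connected component of size ≥ 2 (or has a self-loop).
The vertices on cycles are {1, 2, 4, 5, 6, 7, 8, 9, 10, 11} — 10 in total.

10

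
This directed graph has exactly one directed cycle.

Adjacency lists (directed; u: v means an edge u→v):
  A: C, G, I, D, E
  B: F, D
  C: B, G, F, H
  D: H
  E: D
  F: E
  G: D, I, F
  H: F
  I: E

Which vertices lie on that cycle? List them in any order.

D, E, F, H

DFS with gray/black marking from H:
H gray
  F gray
    E gray
      D gray
        D→H: H is gray → back edge
Back edge closes the cycle H → F → E → D → H; its vertices are {D, E, F, H}.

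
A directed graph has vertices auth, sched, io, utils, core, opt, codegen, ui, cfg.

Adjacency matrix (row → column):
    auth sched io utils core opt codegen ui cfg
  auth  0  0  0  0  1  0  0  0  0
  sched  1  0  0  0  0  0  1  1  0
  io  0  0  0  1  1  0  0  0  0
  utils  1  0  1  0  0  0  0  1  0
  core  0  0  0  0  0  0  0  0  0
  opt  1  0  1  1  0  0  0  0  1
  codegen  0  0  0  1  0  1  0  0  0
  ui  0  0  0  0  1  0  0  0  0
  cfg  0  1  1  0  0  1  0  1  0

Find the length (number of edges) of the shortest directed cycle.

For each vertex v, BFS finds the shortest path from v back to v.
The shortest such closed walk is cfg → opt → cfg, length 2.

2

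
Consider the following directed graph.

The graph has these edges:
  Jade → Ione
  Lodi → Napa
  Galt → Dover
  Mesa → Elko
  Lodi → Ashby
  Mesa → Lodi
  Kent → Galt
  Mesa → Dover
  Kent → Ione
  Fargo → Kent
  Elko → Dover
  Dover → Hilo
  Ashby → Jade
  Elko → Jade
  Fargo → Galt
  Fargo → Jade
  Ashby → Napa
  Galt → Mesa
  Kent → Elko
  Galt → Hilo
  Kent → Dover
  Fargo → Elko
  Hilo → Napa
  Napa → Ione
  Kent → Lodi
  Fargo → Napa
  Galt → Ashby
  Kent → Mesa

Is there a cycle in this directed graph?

DFS with white/gray/black marking, starting from Elko:
Elko gray
  Dover gray
    Hilo gray
      Napa gray
        Ione gray
        Ione black
      Napa black
    Hilo black
  Dover black
  Jade gray
    Jade→Ione: Ione black — skip
  Jade black
Elko black
Fargo gray
  Fargo→Elko: Elko black — skip
  Fargo→Jade: Jade black — skip
  Kent gray
    Galt gray
      Galt→Dover: Dover black — skip
      Galt→Hilo: Hilo black — skip
      Ashby gray
        Ashby→Napa: Napa black — skip
        Ashby→Jade: Jade black — skip
      Ashby black
      Mesa gray
        Mesa→Dover: Dover black — skip
        Mesa→Elko: Elko black — skip
        Lodi gray
          Lodi→Napa: Napa black — skip
          Lodi→Ashby: Ashby black — skip
        Lodi black
      Mesa black
    Galt black
    Kent→Ione: Ione black — skip
    Kent→Dover: Dover black — skip
    Kent→Elko: Elko black — skip
    Kent→Mesa: Mesa black — skip
    Kent→Lodi: Lodi black — skip
  Kent black
  Fargo→Napa: Napa black — skip
  Fargo→Galt: Galt black — skip
Fargo black
Every edge goes to a white or black vertex — no back edge, so the graph is acyclic.

No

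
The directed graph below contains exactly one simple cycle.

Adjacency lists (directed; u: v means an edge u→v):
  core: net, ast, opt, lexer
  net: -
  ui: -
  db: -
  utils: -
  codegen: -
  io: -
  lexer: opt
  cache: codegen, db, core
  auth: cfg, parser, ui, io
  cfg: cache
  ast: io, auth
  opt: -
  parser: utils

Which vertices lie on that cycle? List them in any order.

ast, cfg, auth, core, cache

DFS with gray/black marking from cache:
cache gray
  codegen gray
  codegen black
  db gray
  db black
  core gray
    net gray
    net black
    ast gray
      io gray
      io black
      auth gray
        cfg gray
          cfg→cache: cache is gray → back edge
Back edge closes the cycle cache → core → ast → auth → cfg → cache; its vertices are {ast, cfg, auth, core, cache}.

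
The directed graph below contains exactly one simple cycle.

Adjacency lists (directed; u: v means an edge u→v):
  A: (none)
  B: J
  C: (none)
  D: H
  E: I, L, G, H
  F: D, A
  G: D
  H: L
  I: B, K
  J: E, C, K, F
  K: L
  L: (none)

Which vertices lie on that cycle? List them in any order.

DFS with gray/black marking from J:
J gray
  E gray
    I gray
      B gray
        B→J: J is gray → back edge
Back edge closes the cycle J → E → I → B → J; its vertices are {B, E, I, J}.

B, E, I, J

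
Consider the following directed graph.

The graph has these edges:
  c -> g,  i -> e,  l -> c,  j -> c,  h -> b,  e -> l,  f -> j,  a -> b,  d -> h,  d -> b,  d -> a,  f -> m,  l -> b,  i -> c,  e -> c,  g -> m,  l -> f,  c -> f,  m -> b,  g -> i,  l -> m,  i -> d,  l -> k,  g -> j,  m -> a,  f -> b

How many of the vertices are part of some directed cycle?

A vertex is on a directed cycle iff it belongs to a strongly connected component of size ≥ 2 (or has a self-loop).
The vertices on cycles are {c, e, f, g, i, j, l} — 7 in total.

7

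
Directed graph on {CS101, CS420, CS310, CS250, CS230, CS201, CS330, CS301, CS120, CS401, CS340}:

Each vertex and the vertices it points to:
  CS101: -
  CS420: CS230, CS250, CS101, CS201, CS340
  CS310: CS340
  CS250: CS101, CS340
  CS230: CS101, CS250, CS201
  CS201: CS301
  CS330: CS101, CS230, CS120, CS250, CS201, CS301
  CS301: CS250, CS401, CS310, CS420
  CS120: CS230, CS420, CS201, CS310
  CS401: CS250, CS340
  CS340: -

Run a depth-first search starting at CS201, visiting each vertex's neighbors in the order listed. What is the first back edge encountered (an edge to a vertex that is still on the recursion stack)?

CS230→CS201

DFS from CS201 (visiting each vertex's neighbors in the order listed); mark gray on enter, black on exit:
CS201 gray
  CS301 gray
    CS250 gray
      CS101 gray
      CS101 black
      CS340 gray
      CS340 black
    CS250 black
    CS401 gray
      CS401→CS250: CS250 black — skip
      CS401→CS340: CS340 black — skip
    CS401 black
    CS310 gray
      CS310→CS340: CS340 black — skip
    CS310 black
    CS420 gray
      CS230 gray
        CS230→CS101: CS101 black — skip
        CS230→CS250: CS250 black — skip
        CS230→CS201: CS201 is gray → back edge
First back edge: CS230 → CS201.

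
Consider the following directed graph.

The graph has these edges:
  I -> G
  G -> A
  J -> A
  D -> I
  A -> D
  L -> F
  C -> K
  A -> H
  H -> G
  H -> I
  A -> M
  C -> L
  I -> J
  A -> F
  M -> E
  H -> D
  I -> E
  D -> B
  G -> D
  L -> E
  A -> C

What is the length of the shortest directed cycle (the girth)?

3

For each vertex v, BFS finds the shortest path from v back to v.
The shortest such closed walk is A → H → G → A, length 3.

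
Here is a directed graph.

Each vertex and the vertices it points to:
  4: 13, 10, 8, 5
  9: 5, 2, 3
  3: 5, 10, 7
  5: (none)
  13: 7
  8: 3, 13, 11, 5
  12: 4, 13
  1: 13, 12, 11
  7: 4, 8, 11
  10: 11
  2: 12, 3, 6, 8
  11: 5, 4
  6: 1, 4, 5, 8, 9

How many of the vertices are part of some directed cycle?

A vertex is on a directed cycle iff it belongs to a strongly connected component of size ≥ 2 (or has a self-loop).
The vertices on cycles are {2, 3, 4, 6, 7, 8, 9, 10, 11, 13} — 10 in total.

10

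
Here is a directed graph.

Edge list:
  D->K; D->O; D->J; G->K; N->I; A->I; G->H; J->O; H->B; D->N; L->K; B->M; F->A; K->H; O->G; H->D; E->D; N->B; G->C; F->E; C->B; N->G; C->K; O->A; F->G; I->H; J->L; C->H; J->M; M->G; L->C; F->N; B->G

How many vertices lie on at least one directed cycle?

A vertex is on a directed cycle iff it belongs to a strongly connected component of size ≥ 2 (or has a self-loop).
The vertices on cycles are {A, B, C, D, G, H, I, J, K, L, M, N, O} — 13 in total.

13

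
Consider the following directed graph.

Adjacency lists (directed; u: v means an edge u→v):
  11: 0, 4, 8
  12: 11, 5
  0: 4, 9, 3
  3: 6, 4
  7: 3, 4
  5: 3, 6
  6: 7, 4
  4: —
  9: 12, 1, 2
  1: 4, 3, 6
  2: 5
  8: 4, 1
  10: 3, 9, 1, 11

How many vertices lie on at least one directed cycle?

7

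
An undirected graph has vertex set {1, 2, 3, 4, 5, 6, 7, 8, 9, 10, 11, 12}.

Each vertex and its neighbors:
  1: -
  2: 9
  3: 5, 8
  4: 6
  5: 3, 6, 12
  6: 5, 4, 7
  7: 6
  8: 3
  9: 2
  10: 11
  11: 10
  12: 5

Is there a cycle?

DFS, tracking each vertex's parent; an edge to a visited non-parent vertex closes a cycle.
Start from 8:
visit 8 (parent –)
  visit 3 (parent 8)
    visit 5 (parent 3)
      5–3: parent, skip
      visit 6 (parent 5)
        6–5: parent, skip
        visit 4 (parent 6)
          4–6: parent, skip
        visit 7 (parent 6)
          7–6: parent, skip
      visit 12 (parent 5)
        12–5: parent, skip
    3–8: parent, skip
visit 1 (parent –)
visit 2 (parent –)
  visit 9 (parent 2)
    9–2: parent, skip
visit 10 (parent –)
  visit 11 (parent 10)
    11–10: parent, skip
No non-parent visited neighbor found — the graph is a forest.

No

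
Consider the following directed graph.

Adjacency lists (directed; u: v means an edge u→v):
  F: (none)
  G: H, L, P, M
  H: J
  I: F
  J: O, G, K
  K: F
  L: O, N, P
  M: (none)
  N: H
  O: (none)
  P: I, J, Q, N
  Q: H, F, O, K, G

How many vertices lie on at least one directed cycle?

7

A vertex is on a directed cycle iff it belongs to a strongly connected component of size ≥ 2 (or has a self-loop).
The vertices on cycles are {G, H, J, L, N, P, Q} — 7 in total.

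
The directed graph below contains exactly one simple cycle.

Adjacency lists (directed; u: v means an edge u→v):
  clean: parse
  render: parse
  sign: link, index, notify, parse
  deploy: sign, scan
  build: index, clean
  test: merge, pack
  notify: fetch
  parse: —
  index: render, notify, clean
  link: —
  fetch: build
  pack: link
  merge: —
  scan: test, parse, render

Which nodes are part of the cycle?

build, fetch, index, notify

DFS with gray/black marking from index:
index gray
  render gray
    parse gray
    parse black
  render black
  notify gray
    fetch gray
      build gray
        build→index: index is gray → back edge
Back edge closes the cycle index → notify → fetch → build → index; its vertices are {build, fetch, index, notify}.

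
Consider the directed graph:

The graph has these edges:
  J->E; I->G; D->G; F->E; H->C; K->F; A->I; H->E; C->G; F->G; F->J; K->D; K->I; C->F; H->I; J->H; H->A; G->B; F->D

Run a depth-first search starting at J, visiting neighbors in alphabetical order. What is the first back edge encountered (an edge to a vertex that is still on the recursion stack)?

F->J

DFS from J (visiting neighbors in alphabetical order); mark gray on enter, black on exit:
J gray
  E gray
  E black
  H gray
    A gray
      I gray
        G gray
          B gray
          B black
        G black
      I black
    A black
    C gray
      F gray
        D gray
          D→G: G black — skip
        D black
        F→E: E black — skip
        F→G: G black — skip
        F→J: J is gray → back edge
First back edge: F → J.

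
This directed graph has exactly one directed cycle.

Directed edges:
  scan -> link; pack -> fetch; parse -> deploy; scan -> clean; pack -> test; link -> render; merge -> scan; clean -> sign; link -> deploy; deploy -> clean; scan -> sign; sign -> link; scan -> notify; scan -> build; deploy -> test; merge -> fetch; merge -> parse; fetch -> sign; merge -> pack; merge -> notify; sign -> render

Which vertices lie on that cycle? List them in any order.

link, sign, clean, deploy

DFS with gray/black marking from deploy:
deploy gray
  clean gray
    sign gray
      render gray
      render black
      link gray
        link→deploy: deploy is gray → back edge
Back edge closes the cycle deploy → clean → sign → link → deploy; its vertices are {link, sign, clean, deploy}.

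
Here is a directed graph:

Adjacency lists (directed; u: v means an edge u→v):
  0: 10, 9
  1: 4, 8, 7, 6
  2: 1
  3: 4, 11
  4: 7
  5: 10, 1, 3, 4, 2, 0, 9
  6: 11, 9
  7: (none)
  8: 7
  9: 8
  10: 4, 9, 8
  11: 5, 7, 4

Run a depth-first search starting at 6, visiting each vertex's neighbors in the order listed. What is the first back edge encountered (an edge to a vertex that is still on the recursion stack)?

1->6

DFS from 6 (visiting each vertex's neighbors in the order listed); mark gray on enter, black on exit:
6 gray
  11 gray
    5 gray
      10 gray
        4 gray
          7 gray
          7 black
        4 black
        9 gray
          8 gray
            8→7: 7 black — skip
          8 black
        9 black
        10→8: 8 black — skip
      10 black
      1 gray
        1→4: 4 black — skip
        1→8: 8 black — skip
        1→7: 7 black — skip
        1→6: 6 is gray → back edge
First back edge: 1 → 6.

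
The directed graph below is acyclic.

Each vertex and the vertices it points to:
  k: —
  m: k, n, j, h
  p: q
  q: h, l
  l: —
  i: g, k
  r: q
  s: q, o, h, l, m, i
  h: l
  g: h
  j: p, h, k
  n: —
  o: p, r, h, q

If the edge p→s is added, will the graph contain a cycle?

Yes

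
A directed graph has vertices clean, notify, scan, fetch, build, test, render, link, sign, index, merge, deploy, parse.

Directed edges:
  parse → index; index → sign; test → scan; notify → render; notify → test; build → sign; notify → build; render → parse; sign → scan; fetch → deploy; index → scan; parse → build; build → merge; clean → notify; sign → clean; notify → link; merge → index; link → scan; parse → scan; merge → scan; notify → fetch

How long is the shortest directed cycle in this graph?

For each vertex v, BFS finds the shortest path from v back to v.
The shortest such closed walk is notify → build → sign → clean → notify, length 4.

4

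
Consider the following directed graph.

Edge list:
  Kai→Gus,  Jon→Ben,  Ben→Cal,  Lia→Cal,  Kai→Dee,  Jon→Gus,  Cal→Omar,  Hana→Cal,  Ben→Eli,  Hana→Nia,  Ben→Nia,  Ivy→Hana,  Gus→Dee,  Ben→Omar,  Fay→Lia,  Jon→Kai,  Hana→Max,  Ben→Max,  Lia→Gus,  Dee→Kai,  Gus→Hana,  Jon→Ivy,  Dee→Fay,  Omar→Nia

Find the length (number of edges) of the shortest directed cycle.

2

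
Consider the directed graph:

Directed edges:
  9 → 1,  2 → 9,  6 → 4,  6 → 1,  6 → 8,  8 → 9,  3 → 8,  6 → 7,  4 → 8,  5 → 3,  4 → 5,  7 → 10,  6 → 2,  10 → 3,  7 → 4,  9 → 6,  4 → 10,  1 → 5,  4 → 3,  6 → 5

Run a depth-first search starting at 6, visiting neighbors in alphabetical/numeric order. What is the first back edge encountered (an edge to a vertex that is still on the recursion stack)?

DFS from 6 (visiting neighbors in alphabetical/numeric order); mark gray on enter, black on exit:
6 gray
  1 gray
    5 gray
      3 gray
        8 gray
          9 gray
            9→1: 1 is gray → back edge
First back edge: 9 → 1.

9→1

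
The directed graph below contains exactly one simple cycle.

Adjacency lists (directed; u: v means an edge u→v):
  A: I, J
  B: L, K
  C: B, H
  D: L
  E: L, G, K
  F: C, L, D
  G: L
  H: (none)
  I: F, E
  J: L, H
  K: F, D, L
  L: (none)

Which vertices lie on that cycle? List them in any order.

B, C, F, K

DFS with gray/black marking from F:
F gray
  C gray
    B gray
      L gray
      L black
      K gray
        K→F: F is gray → back edge
Back edge closes the cycle F → C → B → K → F; its vertices are {B, C, F, K}.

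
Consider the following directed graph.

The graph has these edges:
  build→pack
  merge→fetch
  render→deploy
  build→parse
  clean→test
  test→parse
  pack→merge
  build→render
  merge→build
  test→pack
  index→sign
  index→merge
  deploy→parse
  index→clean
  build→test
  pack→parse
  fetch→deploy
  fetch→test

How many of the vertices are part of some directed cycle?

A vertex is on a directed cycle iff it belongs to a strongly connected component of size ≥ 2 (or has a self-loop).
The vertices on cycles are {pack, test, build, fetch, merge} — 5 in total.

5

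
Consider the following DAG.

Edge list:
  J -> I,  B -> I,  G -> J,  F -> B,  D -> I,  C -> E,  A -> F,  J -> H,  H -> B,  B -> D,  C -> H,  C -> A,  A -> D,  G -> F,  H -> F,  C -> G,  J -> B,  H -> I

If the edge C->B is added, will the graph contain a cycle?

Adding C→B creates a cycle iff B can already reach C.
Explore from B: no path reaches C. The graph stays acyclic.

No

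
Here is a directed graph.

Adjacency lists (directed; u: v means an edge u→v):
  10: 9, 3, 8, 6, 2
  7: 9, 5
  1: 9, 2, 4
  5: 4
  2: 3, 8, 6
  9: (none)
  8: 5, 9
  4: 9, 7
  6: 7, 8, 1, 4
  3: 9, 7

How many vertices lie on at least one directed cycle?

6

A vertex is on a directed cycle iff it belongs to a strongly connected component of size ≥ 2 (or has a self-loop).
The vertices on cycles are {1, 2, 4, 5, 6, 7} — 6 in total.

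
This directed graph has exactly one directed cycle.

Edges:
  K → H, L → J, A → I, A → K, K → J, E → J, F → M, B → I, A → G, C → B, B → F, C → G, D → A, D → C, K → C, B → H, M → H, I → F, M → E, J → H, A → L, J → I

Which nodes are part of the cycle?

DFS with gray/black marking from I:
I gray
  F gray
    M gray
      H gray
      H black
      E gray
        J gray
          J→I: I is gray → back edge
Back edge closes the cycle I → F → M → E → J → I; its vertices are {E, F, I, J, M}.

E, F, I, J, M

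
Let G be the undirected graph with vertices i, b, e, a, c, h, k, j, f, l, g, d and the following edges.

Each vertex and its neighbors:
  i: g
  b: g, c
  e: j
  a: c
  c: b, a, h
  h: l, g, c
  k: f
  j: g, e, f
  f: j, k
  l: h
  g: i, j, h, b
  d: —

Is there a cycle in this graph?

DFS, tracking each vertex's parent; an edge to a visited non-parent vertex closes a cycle.
Start from c:
visit c (parent –)
  visit b (parent c)
    visit g (parent b)
      visit i (parent g)
        i–g: parent, skip
      visit j (parent g)
        j–g: parent, skip
        visit e (parent j)
          e–j: parent, skip
        visit f (parent j)
          f–j: parent, skip
          visit k (parent f)
            k–f: parent, skip
      visit h (parent g)
        visit l (parent h)
          l–h: parent, skip
        h–g: parent, skip
        h–c: c visited and ≠ parent → cycle
Cycle: c – b – g – h – c.

Yes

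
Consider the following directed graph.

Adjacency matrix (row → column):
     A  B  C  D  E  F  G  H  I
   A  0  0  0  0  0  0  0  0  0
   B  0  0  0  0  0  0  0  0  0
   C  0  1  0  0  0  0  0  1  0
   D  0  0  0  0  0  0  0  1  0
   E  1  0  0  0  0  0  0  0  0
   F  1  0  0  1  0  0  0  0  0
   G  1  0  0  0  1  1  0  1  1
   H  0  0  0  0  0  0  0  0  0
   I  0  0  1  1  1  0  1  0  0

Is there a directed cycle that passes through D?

D lies on a cycle iff there is a path from D back to itself.
Exploring from D, it never reaches itself; equivalently, its strongly connected component is a singleton.

No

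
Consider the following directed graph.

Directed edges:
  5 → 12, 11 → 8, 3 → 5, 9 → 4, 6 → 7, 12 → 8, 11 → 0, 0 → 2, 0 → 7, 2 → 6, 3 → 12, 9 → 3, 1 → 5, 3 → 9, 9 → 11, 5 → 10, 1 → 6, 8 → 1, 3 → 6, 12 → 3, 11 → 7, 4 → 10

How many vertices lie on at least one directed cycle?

7

A vertex is on a directed cycle iff it belongs to a strongly connected component of size ≥ 2 (or has a self-loop).
The vertices on cycles are {1, 3, 5, 8, 9, 11, 12} — 7 in total.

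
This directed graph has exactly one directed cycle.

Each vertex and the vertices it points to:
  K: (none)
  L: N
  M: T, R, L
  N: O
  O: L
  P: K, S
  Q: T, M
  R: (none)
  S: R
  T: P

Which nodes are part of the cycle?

L, N, O

DFS with gray/black marking from L:
L gray
  N gray
    O gray
      O→L: L is gray → back edge
Back edge closes the cycle L → N → O → L; its vertices are {L, N, O}.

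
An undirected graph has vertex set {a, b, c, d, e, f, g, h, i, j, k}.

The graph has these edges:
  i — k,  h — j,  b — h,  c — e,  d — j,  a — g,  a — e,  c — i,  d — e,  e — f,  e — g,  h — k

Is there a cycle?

Yes

DFS, tracking each vertex's parent; an edge to a visited non-parent vertex closes a cycle.
Start from d:
visit d (parent –)
  visit j (parent d)
    j–d: parent, skip
    visit h (parent j)
      h–j: parent, skip
      visit b (parent h)
        b–h: parent, skip
      visit k (parent h)
        visit i (parent k)
          visit c (parent i)
            c–i: parent, skip
            visit e (parent c)
              visit a (parent e)
                visit g (parent a)
                  g–a: parent, skip
                  g–e: e visited and ≠ parent → cycle
Cycle: e – a – g – e.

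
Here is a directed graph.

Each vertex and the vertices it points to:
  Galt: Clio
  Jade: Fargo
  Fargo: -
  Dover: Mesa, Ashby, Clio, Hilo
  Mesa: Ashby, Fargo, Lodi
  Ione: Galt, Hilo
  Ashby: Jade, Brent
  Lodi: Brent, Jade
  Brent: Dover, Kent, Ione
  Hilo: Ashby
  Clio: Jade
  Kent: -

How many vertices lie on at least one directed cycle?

A vertex is on a directed cycle iff it belongs to a strongly connected component of size ≥ 2 (or has a self-loop).
The vertices on cycles are {Hilo, Ione, Lodi, Mesa, Ashby, Brent, Dover} — 7 in total.

7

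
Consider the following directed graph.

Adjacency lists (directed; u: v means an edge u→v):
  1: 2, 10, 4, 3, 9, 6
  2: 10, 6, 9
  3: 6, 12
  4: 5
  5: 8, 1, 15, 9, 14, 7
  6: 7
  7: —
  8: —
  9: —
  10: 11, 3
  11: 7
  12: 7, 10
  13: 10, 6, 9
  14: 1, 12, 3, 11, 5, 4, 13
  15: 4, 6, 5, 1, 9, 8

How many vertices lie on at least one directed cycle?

8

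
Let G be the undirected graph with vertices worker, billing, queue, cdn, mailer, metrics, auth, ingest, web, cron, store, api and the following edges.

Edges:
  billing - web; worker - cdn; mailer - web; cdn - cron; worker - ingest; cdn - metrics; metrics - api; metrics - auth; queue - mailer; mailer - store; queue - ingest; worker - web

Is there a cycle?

Yes

DFS, tracking each vertex's parent; an edge to a visited non-parent vertex closes a cycle.
Start from worker:
visit worker (parent –)
  visit cdn (parent worker)
    cdn–worker: parent, skip
    visit cron (parent cdn)
      cron–cdn: parent, skip
    visit metrics (parent cdn)
      metrics–cdn: parent, skip
      visit auth (parent metrics)
        auth–metrics: parent, skip
      visit api (parent metrics)
        api–metrics: parent, skip
  visit web (parent worker)
    web–worker: parent, skip
    visit mailer (parent web)
      mailer–web: parent, skip
      visit store (parent mailer)
        store–mailer: parent, skip
      visit queue (parent mailer)
        visit ingest (parent queue)
          ingest–queue: parent, skip
          ingest–worker: worker visited and ≠ parent → cycle
Cycle: worker – web – mailer – queue – ingest – worker.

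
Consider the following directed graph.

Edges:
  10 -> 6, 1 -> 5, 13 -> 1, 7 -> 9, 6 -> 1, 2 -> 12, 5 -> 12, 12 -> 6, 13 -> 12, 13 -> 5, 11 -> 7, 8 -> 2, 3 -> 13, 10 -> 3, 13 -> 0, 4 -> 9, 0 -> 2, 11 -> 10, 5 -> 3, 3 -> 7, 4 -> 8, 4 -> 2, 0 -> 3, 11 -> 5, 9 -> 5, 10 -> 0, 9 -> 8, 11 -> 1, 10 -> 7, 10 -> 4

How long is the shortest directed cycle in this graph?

3

For each vertex v, BFS finds the shortest path from v back to v.
The shortest such closed walk is 0 → 3 → 13 → 0, length 3.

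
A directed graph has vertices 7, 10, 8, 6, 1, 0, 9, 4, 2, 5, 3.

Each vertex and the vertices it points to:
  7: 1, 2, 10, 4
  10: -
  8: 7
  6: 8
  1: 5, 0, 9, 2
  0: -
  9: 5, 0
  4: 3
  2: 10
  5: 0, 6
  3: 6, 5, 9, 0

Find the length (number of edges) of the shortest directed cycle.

5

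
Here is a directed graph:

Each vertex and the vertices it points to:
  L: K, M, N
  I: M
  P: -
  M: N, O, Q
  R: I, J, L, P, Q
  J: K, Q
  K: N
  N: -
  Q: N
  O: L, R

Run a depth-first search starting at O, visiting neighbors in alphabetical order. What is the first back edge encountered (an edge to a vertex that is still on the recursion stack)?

M->O

DFS from O (visiting neighbors in alphabetical order); mark gray on enter, black on exit:
O gray
  L gray
    K gray
      N gray
      N black
    K black
    M gray
      M→N: N black — skip
      M→O: O is gray → back edge
First back edge: M → O.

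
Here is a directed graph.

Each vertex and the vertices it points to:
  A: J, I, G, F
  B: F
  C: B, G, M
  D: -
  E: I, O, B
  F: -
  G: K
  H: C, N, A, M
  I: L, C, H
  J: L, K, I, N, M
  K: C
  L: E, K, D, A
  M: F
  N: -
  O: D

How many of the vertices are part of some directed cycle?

9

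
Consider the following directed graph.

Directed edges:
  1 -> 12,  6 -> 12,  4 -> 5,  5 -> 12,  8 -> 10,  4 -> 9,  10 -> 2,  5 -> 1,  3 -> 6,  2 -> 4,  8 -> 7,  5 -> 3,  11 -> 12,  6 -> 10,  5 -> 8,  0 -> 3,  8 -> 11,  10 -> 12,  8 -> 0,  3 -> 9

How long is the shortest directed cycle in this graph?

5

For each vertex v, BFS finds the shortest path from v back to v.
The shortest such closed walk is 5 → 8 → 10 → 2 → 4 → 5, length 5.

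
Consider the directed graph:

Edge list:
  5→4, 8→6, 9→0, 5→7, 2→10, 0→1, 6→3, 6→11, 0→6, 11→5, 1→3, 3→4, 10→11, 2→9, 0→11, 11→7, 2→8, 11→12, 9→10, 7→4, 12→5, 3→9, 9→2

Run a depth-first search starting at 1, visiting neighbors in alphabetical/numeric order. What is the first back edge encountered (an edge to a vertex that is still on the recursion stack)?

DFS from 1 (visiting neighbors in alphabetical/numeric order); mark gray on enter, black on exit:
1 gray
  3 gray
    4 gray
    4 black
    9 gray
      0 gray
        0→1: 1 is gray → back edge
First back edge: 0 → 1.

0→1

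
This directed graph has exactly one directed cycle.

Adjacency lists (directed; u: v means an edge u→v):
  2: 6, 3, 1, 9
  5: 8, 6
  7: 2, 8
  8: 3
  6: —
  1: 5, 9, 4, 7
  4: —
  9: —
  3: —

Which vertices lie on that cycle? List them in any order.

1, 2, 7

DFS with gray/black marking from 1:
1 gray
  5 gray
    8 gray
      3 gray
      3 black
    8 black
    6 gray
    6 black
  5 black
  9 gray
  9 black
  4 gray
  4 black
  7 gray
    2 gray
      2→6: 6 black — skip
      2→3: 3 black — skip
      2→1: 1 is gray → back edge
Back edge closes the cycle 1 → 7 → 2 → 1; its vertices are {1, 2, 7}.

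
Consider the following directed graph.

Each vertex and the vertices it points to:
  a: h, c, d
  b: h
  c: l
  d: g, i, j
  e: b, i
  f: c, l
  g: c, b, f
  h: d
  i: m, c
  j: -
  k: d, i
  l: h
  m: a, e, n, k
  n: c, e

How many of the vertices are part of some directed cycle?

13

A vertex is on a directed cycle iff it belongs to a strongly connected component of size ≥ 2 (or has a self-loop).
The vertices on cycles are {a, b, c, d, e, f, g, h, i, k, l, m, n} — 13 in total.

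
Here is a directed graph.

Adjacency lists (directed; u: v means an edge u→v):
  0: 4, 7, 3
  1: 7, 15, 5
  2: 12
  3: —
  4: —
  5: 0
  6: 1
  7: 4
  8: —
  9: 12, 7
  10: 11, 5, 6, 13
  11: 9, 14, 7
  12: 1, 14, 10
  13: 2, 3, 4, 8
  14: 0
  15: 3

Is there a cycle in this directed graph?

DFS with white/gray/black marking, starting from 0:
0 gray
  4 gray
  4 black
  7 gray
    7→4: 4 black — skip
  7 black
  3 gray
  3 black
0 black
1 gray
  1→7: 7 black — skip
  15 gray
    15→3: 3 black — skip
  15 black
  5 gray
    5→0: 0 black — skip
  5 black
1 black
2 gray
  12 gray
    12→1: 1 black — skip
    14 gray
      14→0: 0 black — skip
    14 black
    10 gray
      11 gray
        9 gray
          9→12: 12 is gray → back edge
Back edge found, so a cycle exists: 12 → 10 → 11 → 9 → 12.

Yes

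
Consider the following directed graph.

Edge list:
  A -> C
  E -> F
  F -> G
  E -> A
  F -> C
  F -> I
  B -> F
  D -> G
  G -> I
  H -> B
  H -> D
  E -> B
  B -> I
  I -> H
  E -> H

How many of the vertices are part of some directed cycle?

A vertex is on a directed cycle iff it belongs to a strongly connected component of size ≥ 2 (or has a self-loop).
The vertices on cycles are {B, D, F, G, H, I} — 6 in total.

6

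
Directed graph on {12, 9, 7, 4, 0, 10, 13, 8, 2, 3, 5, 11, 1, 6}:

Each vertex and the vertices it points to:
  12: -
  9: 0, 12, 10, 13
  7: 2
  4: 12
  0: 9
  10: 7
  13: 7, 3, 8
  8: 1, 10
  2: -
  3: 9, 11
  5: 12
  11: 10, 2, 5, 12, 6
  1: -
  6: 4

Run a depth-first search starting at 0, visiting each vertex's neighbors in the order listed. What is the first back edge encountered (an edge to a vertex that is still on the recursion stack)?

DFS from 0 (visiting each vertex's neighbors in the order listed); mark gray on enter, black on exit:
0 gray
  9 gray
    9→0: 0 is gray → back edge
First back edge: 9 → 0.

9->0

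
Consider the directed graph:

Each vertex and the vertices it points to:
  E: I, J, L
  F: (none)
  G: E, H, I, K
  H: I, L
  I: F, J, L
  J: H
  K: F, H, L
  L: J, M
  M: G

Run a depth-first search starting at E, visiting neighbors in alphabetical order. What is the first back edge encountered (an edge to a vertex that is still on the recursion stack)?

DFS from E (visiting neighbors in alphabetical order); mark gray on enter, black on exit:
E gray
  I gray
    F gray
    F black
    J gray
      H gray
        H→I: I is gray → back edge
First back edge: H → I.

H->I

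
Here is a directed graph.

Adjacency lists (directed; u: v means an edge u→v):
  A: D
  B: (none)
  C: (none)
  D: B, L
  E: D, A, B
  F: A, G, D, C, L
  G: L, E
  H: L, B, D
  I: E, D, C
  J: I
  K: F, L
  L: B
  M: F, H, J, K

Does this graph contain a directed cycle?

DFS with white/gray/black marking, starting from M:
M gray
  F gray
    A gray
      D gray
        B gray
        B black
        L gray
          L→B: B black — skip
        L black
      D black
    A black
    G gray
      G→L: L black — skip
      E gray
        E→D: D black — skip
        E→A: A black — skip
        E→B: B black — skip
      E black
    G black
    F→D: D black — skip
    C gray
    C black
    F→L: L black — skip
  F black
  H gray
    H→L: L black — skip
    H→B: B black — skip
    H→D: D black — skip
  H black
  J gray
    I gray
      I→E: E black — skip
      I→D: D black — skip
      I→C: C black — skip
    I black
  J black
  K gray
    K→F: F black — skip
    K→L: L black — skip
  K black
M black
Every edge goes to a white or black vertex — no back edge, so the graph is acyclic.

No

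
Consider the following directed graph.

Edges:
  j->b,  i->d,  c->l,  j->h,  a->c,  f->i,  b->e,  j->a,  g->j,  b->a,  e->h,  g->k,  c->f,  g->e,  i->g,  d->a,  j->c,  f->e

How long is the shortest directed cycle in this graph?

For each vertex v, BFS finds the shortest path from v back to v.
The shortest such closed walk is j → c → f → i → g → j, length 5.

5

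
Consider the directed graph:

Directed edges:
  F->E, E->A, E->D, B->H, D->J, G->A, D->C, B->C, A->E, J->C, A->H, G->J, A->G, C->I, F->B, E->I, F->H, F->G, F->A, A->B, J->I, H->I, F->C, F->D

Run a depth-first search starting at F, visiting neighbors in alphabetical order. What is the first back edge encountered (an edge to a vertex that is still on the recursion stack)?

E->A

DFS from F (visiting neighbors in alphabetical order); mark gray on enter, black on exit:
F gray
  A gray
    B gray
      C gray
        I gray
        I black
      C black
      H gray
        H→I: I black — skip
      H black
    B black
    E gray
      E→A: A is gray → back edge
First back edge: E → A.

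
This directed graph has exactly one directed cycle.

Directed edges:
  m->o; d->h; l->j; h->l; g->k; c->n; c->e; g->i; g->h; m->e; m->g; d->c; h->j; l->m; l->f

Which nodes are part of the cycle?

DFS with gray/black marking from h:
h gray
  j gray
  j black
  l gray
    l→j: j black — skip
    m gray
      e gray
      e black
      o gray
      o black
      g gray
        g→h: h is gray → back edge
Back edge closes the cycle h → l → m → g → h; its vertices are {g, h, l, m}.

g, h, l, m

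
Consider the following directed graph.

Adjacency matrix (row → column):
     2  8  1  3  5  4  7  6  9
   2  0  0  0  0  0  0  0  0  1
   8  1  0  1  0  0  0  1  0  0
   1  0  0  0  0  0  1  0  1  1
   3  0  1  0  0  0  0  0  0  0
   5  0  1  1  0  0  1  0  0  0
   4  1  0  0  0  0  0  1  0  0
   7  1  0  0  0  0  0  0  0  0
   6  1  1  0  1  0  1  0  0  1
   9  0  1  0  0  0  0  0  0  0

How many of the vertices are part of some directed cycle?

A vertex is on a directed cycle iff it belongs to a strongly connected component of size ≥ 2 (or has a self-loop).
The vertices on cycles are {1, 2, 3, 4, 6, 7, 8, 9} — 8 in total.

8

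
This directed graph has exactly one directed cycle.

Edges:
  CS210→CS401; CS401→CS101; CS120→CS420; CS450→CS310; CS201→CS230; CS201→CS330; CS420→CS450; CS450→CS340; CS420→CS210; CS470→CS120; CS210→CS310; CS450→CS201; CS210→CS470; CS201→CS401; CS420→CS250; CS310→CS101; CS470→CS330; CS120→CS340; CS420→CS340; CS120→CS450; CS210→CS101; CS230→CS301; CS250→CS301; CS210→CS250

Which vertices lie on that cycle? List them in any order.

CS120, CS210, CS420, CS470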